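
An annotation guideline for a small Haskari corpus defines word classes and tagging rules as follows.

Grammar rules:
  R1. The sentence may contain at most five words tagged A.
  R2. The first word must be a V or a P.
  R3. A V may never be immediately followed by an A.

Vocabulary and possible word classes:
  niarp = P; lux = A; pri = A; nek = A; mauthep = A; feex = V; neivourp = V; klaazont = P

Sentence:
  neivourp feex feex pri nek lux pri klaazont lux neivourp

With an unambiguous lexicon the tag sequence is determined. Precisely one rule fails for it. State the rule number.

Fixed tagging: V V V A A A A P A V.
Applying the rules: R1 holds, R2 holds, R3 violated.
Only rule 3 fails.

3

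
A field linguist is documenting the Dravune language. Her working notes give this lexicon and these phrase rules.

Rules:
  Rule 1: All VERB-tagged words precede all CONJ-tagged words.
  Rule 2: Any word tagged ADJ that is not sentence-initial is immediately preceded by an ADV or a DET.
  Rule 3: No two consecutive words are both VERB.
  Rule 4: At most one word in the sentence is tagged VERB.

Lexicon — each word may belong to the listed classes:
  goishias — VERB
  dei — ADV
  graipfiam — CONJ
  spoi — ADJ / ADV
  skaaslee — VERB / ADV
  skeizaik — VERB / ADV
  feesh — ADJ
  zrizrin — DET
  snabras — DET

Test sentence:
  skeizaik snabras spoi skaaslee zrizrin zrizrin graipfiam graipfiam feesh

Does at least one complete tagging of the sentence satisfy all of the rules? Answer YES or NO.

Candidates per position — 1:skeizaik {VERB,ADV}; 2:snabras {DET}; 3:spoi {ADJ,ADV}; 4:skaaslee {VERB,ADV}; 5:zrizrin {DET}; 6:zrizrin {DET}; 7:graipfiam {CONJ}; 8:graipfiam {CONJ}; 9:feesh {ADJ}.
Rule 2 cannot be satisfied by any choice of tags from the lexicon.
So there is no consistent tagging.

NO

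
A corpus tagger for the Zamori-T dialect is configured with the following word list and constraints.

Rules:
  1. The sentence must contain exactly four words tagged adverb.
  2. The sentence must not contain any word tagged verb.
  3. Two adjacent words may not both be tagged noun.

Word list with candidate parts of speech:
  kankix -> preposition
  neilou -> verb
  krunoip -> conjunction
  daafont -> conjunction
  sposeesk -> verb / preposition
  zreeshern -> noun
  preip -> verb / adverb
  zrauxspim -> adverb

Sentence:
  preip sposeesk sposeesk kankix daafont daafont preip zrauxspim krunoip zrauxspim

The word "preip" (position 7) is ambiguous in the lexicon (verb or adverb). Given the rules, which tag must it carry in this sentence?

adverb

Candidates per position — 1:preip {verb,adverb}; 2:sposeesk {verb,preposition}; 3:sposeesk {verb,preposition}; 4:kankix {preposition}; 5:daafont {conjunction}; 6:daafont {conjunction}; 7:preip {verb,adverb}; 8:zrauxspim {adverb}; 9:krunoip {conjunction}; 10:zrauxspim {adverb}.
Position 1: tagging it verb would leave rule 1 unsatisfiable, so it must be adverb.
Position 2: tagging it verb would leave rule 2 unsatisfiable, so it must be preposition.
Position 3: tagging it verb would leave rule 2 unsatisfiable, so it must be preposition.
Position 7: tagging it verb would leave rule 1 unsatisfiable, so it must be adverb.
So the tagging must be: adverb preposition preposition preposition conjunction conjunction adverb adverb conjunction adverb.
Checking: rule 1 satisfied; rule 2 satisfied; rule 3 satisfied.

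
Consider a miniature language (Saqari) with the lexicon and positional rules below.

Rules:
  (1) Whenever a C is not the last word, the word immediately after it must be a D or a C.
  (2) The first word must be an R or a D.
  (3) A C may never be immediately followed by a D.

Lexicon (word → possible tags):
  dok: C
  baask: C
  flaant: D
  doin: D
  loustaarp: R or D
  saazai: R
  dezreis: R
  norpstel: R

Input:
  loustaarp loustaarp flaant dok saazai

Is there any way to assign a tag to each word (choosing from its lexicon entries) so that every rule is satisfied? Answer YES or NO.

Candidates per position — 1:loustaarp {R,D}; 2:loustaarp {R,D}; 3:flaant {D}; 4:dok {C}; 5:saazai {R}.
Rule 1 cannot be satisfied by any choice of tags from the lexicon.
So there is no consistent tagging.

NO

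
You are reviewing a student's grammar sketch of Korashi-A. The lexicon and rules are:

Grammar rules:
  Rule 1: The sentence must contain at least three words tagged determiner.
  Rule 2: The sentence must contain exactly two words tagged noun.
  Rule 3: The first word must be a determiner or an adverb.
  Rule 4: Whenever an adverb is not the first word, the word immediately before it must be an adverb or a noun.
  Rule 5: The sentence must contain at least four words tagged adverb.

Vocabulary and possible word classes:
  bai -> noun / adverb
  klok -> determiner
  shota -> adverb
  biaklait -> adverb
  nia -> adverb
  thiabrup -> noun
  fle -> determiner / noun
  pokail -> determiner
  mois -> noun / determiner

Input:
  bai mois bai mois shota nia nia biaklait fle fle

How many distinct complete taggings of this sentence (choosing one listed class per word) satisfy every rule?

1

Candidates per position — 1:bai {noun,adverb}; 2:mois {noun,determiner}; 3:bai {noun,adverb}; 4:mois {noun,determiner}; 5:shota {adverb}; 6:nia {adverb}; 7:nia {adverb}; 8:biaklait {adverb}; 9:fle {determiner,noun}; 10:fle {determiner,noun}.
There are 64 candidate sequences in total.
The sequences that satisfy every rule: adverb determiner noun noun adverb adverb adverb adverb determiner determiner.
Count = 1.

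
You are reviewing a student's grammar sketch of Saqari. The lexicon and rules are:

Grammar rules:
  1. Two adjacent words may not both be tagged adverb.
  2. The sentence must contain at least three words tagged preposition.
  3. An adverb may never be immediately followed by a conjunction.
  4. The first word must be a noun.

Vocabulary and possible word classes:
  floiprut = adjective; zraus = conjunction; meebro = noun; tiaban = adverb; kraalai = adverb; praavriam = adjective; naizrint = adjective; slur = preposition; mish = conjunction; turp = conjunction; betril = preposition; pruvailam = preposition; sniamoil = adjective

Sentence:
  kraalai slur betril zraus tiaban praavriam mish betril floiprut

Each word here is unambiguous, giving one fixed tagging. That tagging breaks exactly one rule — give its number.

Fixed tagging: adverb preposition preposition conjunction adverb adjective conjunction preposition adjective.
Applying the rules: R1 ok, R2 ok, R3 ok, R4 fails.
Only rule 4 fails.

4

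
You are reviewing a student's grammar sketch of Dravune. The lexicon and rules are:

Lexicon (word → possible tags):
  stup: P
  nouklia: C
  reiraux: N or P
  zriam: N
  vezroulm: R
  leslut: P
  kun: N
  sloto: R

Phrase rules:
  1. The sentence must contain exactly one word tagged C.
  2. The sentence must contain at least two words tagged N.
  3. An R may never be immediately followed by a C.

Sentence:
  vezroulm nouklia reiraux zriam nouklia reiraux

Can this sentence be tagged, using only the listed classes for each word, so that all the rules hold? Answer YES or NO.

NO

Candidates per position — 1:vezroulm {R}; 2:nouklia {C}; 3:reiraux {N,P}; 4:zriam {N}; 5:nouklia {C}; 6:reiraux {N,P}.
Rule 1 cannot be satisfied by any choice of tags from the lexicon.
So there is no consistent tagging.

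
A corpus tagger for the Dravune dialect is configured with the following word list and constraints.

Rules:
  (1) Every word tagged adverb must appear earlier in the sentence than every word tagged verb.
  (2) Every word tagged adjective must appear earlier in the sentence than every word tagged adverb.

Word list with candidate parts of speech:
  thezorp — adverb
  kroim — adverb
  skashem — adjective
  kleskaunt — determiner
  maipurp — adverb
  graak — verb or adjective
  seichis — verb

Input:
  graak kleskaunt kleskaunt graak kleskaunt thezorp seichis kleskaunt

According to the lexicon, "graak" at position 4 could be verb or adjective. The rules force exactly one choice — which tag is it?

Candidates per position — 1:graak {verb,adjective}; 2:kleskaunt {determiner}; 3:kleskaunt {determiner}; 4:graak {verb,adjective}; 5:kleskaunt {determiner}; 6:thezorp {adverb}; 7:seichis {verb}; 8:kleskaunt {determiner}.
At position 1, choosing verb makes rule 1 impossible to satisfy; hence adjective.
At position 4, choosing verb makes rule 1 impossible to satisfy; hence adjective.
So the tagging must be: adjective determiner determiner adjective determiner adverb verb determiner.
Verifying each rule — rule 1 satisfied; rule 2 satisfied.

adjective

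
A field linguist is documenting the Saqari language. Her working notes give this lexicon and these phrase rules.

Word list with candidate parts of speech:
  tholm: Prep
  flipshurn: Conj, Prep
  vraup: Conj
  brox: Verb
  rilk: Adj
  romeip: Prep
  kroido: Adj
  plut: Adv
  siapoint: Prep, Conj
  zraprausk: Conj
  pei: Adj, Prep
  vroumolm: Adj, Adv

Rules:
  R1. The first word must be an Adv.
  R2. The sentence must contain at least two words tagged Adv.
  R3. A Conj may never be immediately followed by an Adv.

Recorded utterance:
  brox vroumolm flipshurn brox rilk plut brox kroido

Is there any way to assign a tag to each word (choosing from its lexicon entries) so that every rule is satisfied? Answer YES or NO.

Candidates per position — 1:brox {Verb}; 2:vroumolm {Adj,Adv}; 3:flipshurn {Conj,Prep}; 4:brox {Verb}; 5:rilk {Adj}; 6:plut {Adv}; 7:brox {Verb}; 8:kroido {Adj}.
Rule 1 cannot be satisfied by any choice of tags from the lexicon.
So there is no consistent tagging.

NO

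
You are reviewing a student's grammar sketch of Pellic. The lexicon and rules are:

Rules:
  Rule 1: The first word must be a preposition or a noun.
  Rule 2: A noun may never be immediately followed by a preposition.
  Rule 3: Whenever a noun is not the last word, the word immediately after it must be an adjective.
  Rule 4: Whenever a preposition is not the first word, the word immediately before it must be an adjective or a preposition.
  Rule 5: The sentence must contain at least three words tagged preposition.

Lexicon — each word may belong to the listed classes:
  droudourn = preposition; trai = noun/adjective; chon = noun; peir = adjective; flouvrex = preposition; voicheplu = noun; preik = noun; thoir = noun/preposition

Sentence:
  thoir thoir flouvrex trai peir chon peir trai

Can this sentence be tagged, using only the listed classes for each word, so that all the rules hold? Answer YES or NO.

Candidates per position — 1:thoir {noun,preposition}; 2:thoir {noun,preposition}; 3:flouvrex {preposition}; 4:trai {noun,adjective}; 5:peir {adjective}; 6:chon {noun}; 7:peir {adjective}; 8:trai {noun,adjective}.
One satisfying assignment: preposition preposition preposition noun adjective noun adjective noun.
Rule-by-rule: rule 1 ok; rule 2 ok; rule 3 ok; rule 4 ok; rule 5 ok.

YES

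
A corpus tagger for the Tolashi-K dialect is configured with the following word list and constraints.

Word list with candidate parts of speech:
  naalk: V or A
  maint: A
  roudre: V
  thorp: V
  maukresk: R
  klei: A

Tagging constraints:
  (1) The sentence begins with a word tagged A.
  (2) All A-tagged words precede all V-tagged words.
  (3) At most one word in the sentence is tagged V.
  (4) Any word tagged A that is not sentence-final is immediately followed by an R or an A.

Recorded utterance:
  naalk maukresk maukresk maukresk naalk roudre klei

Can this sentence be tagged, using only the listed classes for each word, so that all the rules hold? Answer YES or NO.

NO

Candidates per position — 1:naalk {V,A}; 2:maukresk {R}; 3:maukresk {R}; 4:maukresk {R}; 5:naalk {V,A}; 6:roudre {V}; 7:klei {A}.
Rule 2 cannot be satisfied by any choice of tags from the lexicon.
So there is no consistent tagging.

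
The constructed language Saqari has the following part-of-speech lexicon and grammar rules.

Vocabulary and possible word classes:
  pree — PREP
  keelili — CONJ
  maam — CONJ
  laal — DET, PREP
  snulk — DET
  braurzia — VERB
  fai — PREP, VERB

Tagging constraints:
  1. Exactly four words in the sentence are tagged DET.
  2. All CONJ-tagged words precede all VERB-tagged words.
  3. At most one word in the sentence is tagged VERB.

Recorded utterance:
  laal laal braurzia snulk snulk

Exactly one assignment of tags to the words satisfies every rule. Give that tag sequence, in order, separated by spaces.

Candidates per position — 1:laal {DET,PREP}; 2:laal {DET,PREP}; 3:braurzia {VERB}; 4:snulk {DET}; 5:snulk {DET}.
If word 1 were PREP, no tagging could satisfy rule 1; so word 1 is DET.
If word 2 were PREP, no tagging could satisfy rule 1; so word 2 is DET.
So the tagging must be: DET DET VERB DET DET.
Verifying each rule — rule 1 holds; rule 2 holds; rule 3 holds.

DET DET VERB DET DET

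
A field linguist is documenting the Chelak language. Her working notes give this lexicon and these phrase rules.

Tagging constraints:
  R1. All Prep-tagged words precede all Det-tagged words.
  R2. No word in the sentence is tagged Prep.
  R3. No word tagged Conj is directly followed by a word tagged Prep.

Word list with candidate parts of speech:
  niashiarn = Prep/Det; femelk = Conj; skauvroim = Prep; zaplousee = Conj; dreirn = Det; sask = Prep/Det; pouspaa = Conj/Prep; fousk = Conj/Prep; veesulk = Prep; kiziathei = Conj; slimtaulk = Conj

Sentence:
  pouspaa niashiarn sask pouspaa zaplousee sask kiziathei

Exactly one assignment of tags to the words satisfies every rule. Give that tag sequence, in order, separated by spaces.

Candidates per position — 1:pouspaa {Conj,Prep}; 2:niashiarn {Prep,Det}; 3:sask {Prep,Det}; 4:pouspaa {Conj,Prep}; 5:zaplousee {Conj}; 6:sask {Prep,Det}; 7:kiziathei {Conj}.
If word 1 were Prep, no tagging could satisfy rule 2; so word 1 is Conj.
If word 2 were Prep, no tagging could satisfy rule 2; so word 2 is Det.
If word 3 were Prep, no tagging could satisfy rule 1; so word 3 is Det.
If word 4 were Prep, no tagging could satisfy rule 1; so word 4 is Conj.
If word 6 were Prep, no tagging could satisfy rule 1; so word 6 is Det.
The only consistent sequence is: Conj Det Det Conj Conj Det Conj.
Rule-by-rule: rule 1 ok; rule 2 ok; rule 3 ok.

Conj Det Det Conj Conj Det Conj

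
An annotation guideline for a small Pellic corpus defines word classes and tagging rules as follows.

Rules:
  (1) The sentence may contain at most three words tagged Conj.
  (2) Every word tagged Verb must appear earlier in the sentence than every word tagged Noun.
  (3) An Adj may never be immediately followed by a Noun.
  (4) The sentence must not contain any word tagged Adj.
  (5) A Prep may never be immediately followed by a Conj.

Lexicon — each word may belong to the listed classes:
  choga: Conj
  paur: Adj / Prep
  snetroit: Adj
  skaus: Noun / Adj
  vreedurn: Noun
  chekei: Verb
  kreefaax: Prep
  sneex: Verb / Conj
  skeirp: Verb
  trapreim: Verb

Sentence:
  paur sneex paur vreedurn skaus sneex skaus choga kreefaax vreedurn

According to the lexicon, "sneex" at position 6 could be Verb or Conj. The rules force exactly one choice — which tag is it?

Conj

Candidates per position — 1:paur {Adj,Prep}; 2:sneex {Verb,Conj}; 3:paur {Adj,Prep}; 4:vreedurn {Noun}; 5:skaus {Noun,Adj}; 6:sneex {Verb,Conj}; 7:skaus {Noun,Adj}; 8:choga {Conj}; 9:kreefaax {Prep}; 10:vreedurn {Noun}.
Position 1: Adj is ruled out by rule 4; that leaves Prep.
Position 2: Conj is ruled out by rule 5; that leaves Verb.
Position 3: Adj is ruled out by rule 3; that leaves Prep.
Position 5: Adj is ruled out by rule 4; that leaves Noun.
Position 6: Verb is ruled out by rule 2; that leaves Conj.
Position 7: Adj is ruled out by rule 4; that leaves Noun.
So the tagging must be: Prep Verb Prep Noun Noun Conj Noun Conj Prep Noun.
Rule-by-rule: rule 1 satisfied; rule 2 satisfied; rule 3 satisfied; rule 4 satisfied; rule 5 satisfied.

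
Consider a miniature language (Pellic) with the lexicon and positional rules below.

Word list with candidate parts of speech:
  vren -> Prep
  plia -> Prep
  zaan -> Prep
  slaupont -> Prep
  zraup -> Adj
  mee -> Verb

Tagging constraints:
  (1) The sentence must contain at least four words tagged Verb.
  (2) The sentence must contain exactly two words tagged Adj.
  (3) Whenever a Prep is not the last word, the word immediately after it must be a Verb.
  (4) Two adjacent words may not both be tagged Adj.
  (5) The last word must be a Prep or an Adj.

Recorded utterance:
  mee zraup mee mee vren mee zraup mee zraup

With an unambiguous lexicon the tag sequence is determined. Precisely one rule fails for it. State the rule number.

Fixed tagging: Verb Adj Verb Verb Prep Verb Adj Verb Adj.
Rule check: R1 ✓, R2 ✗, R3 ✓, R4 ✓, R5 ✓.
Only rule 2 fails.

2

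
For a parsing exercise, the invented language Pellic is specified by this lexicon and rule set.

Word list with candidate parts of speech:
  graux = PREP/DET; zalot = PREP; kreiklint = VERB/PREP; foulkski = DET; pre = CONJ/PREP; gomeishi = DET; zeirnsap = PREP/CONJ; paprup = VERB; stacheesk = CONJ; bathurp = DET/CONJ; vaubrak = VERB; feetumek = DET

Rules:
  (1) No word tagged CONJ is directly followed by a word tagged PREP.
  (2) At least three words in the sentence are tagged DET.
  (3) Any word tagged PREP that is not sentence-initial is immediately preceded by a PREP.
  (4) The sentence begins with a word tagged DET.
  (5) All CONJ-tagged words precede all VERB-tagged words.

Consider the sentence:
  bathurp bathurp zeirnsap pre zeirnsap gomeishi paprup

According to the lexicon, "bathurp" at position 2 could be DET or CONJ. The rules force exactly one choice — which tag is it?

DET

Candidates per position — 1:bathurp {DET,CONJ}; 2:bathurp {DET,CONJ}; 3:zeirnsap {PREP,CONJ}; 4:pre {CONJ,PREP}; 5:zeirnsap {PREP,CONJ}; 6:gomeishi {DET}; 7:paprup {VERB}.
If word 1 were CONJ, no tagging could satisfy rule 2; so word 1 is DET.
If word 2 were CONJ, no tagging could satisfy rule 2; so word 2 is DET.
If word 3 were PREP, no tagging could satisfy rule 3; so word 3 is CONJ.
If word 4 were PREP, no tagging could satisfy rule 1; so word 4 is CONJ.
If word 5 were PREP, no tagging could satisfy rule 1; so word 5 is CONJ.
So the tagging must be: DET DET CONJ CONJ CONJ DET VERB.
Rule-by-rule: rule 1 ✓; rule 2 ✓; rule 3 ✓; rule 4 ✓; rule 5 ✓.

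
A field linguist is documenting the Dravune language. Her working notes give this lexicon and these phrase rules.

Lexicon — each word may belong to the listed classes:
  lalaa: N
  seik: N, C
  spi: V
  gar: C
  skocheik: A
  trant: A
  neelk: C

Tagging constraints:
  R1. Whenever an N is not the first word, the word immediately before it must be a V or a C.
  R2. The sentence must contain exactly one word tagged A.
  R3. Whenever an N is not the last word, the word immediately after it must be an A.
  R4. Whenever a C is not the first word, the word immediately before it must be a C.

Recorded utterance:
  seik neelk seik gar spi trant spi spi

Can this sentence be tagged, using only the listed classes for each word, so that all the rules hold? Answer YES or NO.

Candidates per position — 1:seik {N,C}; 2:neelk {C}; 3:seik {N,C}; 4:gar {C}; 5:spi {V}; 6:trant {A}; 7:spi {V}; 8:spi {V}.
One satisfying assignment: C C C C V A V V.
Verifying each rule — rule 1 ✓; rule 2 ✓; rule 3 ✓; rule 4 ✓.

YES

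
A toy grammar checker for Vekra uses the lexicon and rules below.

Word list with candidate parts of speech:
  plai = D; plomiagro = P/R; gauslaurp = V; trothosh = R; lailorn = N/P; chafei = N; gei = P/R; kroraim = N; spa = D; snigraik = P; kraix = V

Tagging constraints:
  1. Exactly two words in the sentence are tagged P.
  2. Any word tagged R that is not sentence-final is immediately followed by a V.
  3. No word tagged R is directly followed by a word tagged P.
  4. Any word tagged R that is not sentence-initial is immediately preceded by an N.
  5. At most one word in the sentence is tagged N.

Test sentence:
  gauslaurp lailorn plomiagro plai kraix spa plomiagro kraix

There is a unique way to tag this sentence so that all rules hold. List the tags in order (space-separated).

V N P D V D P V

Candidates per position — 1:gauslaurp {V}; 2:lailorn {N,P}; 3:plomiagro {P,R}; 4:plai {D}; 5:kraix {V}; 6:spa {D}; 7:plomiagro {P,R}; 8:kraix {V}.
If word 3 were R, no tagging could satisfy rule 2; so word 3 is P.
If word 7 were R, no tagging could satisfy rule 4; so word 7 is P.
If word 2 were P, no tagging could satisfy rule 1; so word 2 is N.
So the tagging must be: V N P D V D P V.
Check: rule 1 ✓; rule 2 ✓; rule 3 ✓; rule 4 ✓; rule 5 ✓.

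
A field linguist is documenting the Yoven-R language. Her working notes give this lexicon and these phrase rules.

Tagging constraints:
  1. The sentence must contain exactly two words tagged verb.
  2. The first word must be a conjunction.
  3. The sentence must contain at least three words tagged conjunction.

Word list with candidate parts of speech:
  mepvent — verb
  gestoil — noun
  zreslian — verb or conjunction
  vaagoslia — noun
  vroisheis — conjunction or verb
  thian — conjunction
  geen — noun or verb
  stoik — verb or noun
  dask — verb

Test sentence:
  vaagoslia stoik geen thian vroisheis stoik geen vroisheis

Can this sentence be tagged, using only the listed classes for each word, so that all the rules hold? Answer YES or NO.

NO

Candidates per position — 1:vaagoslia {noun}; 2:stoik {verb,noun}; 3:geen {noun,verb}; 4:thian {conjunction}; 5:vroisheis {conjunction,verb}; 6:stoik {verb,noun}; 7:geen {noun,verb}; 8:vroisheis {conjunction,verb}.
Rule 2 cannot be satisfied by any choice of tags from the lexicon.
So there is no consistent tagging.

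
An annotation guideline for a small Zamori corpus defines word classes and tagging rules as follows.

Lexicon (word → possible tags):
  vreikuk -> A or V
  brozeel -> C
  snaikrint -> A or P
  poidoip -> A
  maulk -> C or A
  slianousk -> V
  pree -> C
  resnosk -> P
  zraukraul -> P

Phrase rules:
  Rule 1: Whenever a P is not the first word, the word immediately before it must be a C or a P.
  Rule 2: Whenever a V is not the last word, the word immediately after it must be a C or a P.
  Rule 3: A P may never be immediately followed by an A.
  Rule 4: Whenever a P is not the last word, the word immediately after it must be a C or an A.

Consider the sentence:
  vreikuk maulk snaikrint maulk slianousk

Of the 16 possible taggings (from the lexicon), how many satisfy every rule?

8

Candidates per position — 1:vreikuk {A,V}; 2:maulk {C,A}; 3:snaikrint {A,P}; 4:maulk {C,A}; 5:slianousk {V}.
There are 16 candidate sequences in total.
Checking each against the rules leaves 8 sequences.
Count = 8.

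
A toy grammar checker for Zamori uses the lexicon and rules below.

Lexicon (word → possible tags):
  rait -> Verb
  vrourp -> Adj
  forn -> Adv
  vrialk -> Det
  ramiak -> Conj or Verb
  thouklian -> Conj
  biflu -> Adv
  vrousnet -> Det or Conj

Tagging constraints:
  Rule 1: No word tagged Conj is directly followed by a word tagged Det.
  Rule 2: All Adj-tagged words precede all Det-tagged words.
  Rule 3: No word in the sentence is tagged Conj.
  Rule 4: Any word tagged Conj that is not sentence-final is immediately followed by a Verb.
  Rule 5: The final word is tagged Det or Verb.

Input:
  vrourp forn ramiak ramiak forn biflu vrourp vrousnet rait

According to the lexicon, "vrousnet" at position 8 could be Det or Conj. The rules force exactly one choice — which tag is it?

Candidates per position — 1:vrourp {Adj}; 2:forn {Adv}; 3:ramiak {Conj,Verb}; 4:ramiak {Conj,Verb}; 5:forn {Adv}; 6:biflu {Adv}; 7:vrourp {Adj}; 8:vrousnet {Det,Conj}; 9:rait {Verb}.
If word 3 were Conj, no tagging could satisfy rule 3; so word 3 is Verb.
If word 4 were Conj, no tagging could satisfy rule 3; so word 4 is Verb.
If word 8 were Conj, no tagging could satisfy rule 3; so word 8 is Det.
The only consistent sequence is: Adj Adv Verb Verb Adv Adv Adj Det Verb.
Check: rule 1 ✓; rule 2 ✓; rule 3 ✓; rule 4 ✓; rule 5 ✓.

Det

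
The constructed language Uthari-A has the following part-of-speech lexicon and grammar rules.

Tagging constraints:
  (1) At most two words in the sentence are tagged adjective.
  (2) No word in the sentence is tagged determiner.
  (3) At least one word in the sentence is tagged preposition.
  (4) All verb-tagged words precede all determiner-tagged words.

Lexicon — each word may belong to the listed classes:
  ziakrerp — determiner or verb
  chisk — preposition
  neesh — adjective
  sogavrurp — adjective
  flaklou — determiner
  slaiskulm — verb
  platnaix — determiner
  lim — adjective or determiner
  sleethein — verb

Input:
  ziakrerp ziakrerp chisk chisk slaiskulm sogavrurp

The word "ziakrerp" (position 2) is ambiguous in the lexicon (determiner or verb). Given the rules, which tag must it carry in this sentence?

verb

Candidates per position — 1:ziakrerp {determiner,verb}; 2:ziakrerp {determiner,verb}; 3:chisk {preposition}; 4:chisk {preposition}; 5:slaiskulm {verb}; 6:sogavrurp {adjective}.
Position 1: tagging it determiner would leave rule 2 unsatisfiable, so it must be verb.
Position 2: tagging it determiner would leave rule 2 unsatisfiable, so it must be verb.
The only consistent sequence is: verb verb preposition preposition verb adjective.
Checking: rule 1 holds; rule 2 holds; rule 3 holds; rule 4 holds.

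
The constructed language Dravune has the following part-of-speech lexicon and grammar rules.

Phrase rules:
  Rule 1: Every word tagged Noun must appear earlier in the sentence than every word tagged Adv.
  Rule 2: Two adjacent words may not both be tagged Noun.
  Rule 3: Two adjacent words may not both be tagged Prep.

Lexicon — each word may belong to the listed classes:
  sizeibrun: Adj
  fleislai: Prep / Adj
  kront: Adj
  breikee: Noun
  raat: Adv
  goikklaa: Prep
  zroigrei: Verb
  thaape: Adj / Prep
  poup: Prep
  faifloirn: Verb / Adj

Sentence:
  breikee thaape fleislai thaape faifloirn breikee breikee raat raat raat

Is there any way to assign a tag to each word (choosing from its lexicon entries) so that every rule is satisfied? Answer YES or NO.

NO

Candidates per position — 1:breikee {Noun}; 2:thaape {Adj,Prep}; 3:fleislai {Prep,Adj}; 4:thaape {Adj,Prep}; 5:faifloirn {Verb,Adj}; 6:breikee {Noun}; 7:breikee {Noun}; 8:raat {Adv}; 9:raat {Adv}; 10:raat {Adv}.
Rule 2 cannot be satisfied by any choice of tags from the lexicon.
So there is no consistent tagging.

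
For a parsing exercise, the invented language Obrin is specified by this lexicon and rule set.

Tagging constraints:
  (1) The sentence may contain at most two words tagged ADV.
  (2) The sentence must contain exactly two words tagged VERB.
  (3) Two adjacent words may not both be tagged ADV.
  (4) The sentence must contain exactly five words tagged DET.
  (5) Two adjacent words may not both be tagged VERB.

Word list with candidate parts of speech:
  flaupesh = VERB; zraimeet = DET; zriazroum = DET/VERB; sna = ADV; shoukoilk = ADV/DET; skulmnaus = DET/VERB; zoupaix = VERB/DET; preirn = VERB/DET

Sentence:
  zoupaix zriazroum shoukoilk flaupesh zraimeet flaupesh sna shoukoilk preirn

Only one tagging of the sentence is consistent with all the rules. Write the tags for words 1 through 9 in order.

DET DET ADV VERB DET VERB ADV DET DET

Candidates per position — 1:zoupaix {VERB,DET}; 2:zriazroum {DET,VERB}; 3:shoukoilk {ADV,DET}; 4:flaupesh {VERB}; 5:zraimeet {DET}; 6:flaupesh {VERB}; 7:sna {ADV}; 8:shoukoilk {ADV,DET}; 9:preirn {VERB,DET}.
If word 1 were VERB, no tagging could satisfy rule 2; so word 1 is DET.
If word 2 were VERB, no tagging could satisfy rule 2; so word 2 is DET.
If word 8 were ADV, no tagging could satisfy rule 3; so word 8 is DET.
If word 9 were VERB, no tagging could satisfy rule 2; so word 9 is DET.
If word 3 were DET, no tagging could satisfy rule 4; so word 3 is ADV.
So the tagging must be: DET DET ADV VERB DET VERB ADV DET DET.
Rule-by-rule: rule 1 holds; rule 2 holds; rule 3 holds; rule 4 holds; rule 5 holds.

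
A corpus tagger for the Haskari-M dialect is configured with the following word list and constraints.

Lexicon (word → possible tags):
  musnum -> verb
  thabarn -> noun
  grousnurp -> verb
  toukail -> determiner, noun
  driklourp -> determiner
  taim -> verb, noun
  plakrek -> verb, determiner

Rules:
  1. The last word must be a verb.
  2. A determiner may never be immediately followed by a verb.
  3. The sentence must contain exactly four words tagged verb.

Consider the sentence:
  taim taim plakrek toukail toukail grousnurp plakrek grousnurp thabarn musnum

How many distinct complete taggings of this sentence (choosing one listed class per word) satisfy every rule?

2

Candidates per position — 1:taim {verb,noun}; 2:taim {verb,noun}; 3:plakrek {verb,determiner}; 4:toukail {determiner,noun}; 5:toukail {determiner,noun}; 6:grousnurp {verb}; 7:plakrek {verb,determiner}; 8:grousnurp {verb}; 9:thabarn {noun}; 10:musnum {verb}.
There are 64 candidate sequences in total.
The sequences that satisfy every rule: noun noun determiner determiner noun verb verb verb noun verb; noun noun determiner noun noun verb verb verb noun verb.
Count = 2.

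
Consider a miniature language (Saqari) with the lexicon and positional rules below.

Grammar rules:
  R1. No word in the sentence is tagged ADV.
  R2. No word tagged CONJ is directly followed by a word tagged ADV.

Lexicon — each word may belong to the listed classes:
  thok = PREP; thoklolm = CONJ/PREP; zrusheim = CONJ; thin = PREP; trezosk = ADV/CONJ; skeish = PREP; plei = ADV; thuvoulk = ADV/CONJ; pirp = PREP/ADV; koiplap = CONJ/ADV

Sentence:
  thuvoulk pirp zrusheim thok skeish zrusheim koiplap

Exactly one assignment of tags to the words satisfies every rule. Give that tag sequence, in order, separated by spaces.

Candidates per position — 1:thuvoulk {ADV,CONJ}; 2:pirp {PREP,ADV}; 3:zrusheim {CONJ}; 4:thok {PREP}; 5:skeish {PREP}; 6:zrusheim {CONJ}; 7:koiplap {CONJ,ADV}.
Position 1: tagging it ADV would leave rule 1 unsatisfiable, so it must be CONJ.
Position 2: tagging it ADV would leave rule 1 unsatisfiable, so it must be PREP.
Position 7: tagging it ADV would leave rule 1 unsatisfiable, so it must be CONJ.
The unique satisfying tagging is: CONJ PREP CONJ PREP PREP CONJ CONJ.
Rule-by-rule: rule 1 ok; rule 2 ok.

CONJ PREP CONJ PREP PREP CONJ CONJ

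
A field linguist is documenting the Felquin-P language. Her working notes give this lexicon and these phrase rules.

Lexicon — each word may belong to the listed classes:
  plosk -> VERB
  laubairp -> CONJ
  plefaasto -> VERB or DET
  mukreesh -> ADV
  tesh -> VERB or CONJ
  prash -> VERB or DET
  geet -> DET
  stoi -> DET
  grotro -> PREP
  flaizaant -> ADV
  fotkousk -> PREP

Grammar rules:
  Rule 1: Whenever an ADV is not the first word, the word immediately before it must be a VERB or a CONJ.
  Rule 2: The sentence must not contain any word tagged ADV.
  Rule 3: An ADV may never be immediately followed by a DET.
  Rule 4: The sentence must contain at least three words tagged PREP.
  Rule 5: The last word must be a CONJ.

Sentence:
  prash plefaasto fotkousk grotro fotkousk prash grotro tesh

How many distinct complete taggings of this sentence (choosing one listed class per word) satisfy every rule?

Candidates per position — 1:prash {VERB,DET}; 2:plefaasto {VERB,DET}; 3:fotkousk {PREP}; 4:grotro {PREP}; 5:fotkousk {PREP}; 6:prash {VERB,DET}; 7:grotro {PREP}; 8:tesh {VERB,CONJ}.
There are 16 candidate sequences in total.
Checking each against the rules leaves 8 sequences.
Count = 8.

8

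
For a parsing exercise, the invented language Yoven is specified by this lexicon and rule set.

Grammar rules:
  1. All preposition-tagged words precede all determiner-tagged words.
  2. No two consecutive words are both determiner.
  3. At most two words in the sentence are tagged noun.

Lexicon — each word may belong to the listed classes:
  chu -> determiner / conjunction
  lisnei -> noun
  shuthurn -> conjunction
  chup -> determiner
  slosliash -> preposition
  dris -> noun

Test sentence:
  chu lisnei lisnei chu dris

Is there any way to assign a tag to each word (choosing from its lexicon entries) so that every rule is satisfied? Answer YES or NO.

NO

Candidates per position — 1:chu {determiner,conjunction}; 2:lisnei {noun}; 3:lisnei {noun}; 4:chu {determiner,conjunction}; 5:dris {noun}.
Rule 3 cannot be satisfied by any choice of tags from the lexicon.
So there is no consistent tagging.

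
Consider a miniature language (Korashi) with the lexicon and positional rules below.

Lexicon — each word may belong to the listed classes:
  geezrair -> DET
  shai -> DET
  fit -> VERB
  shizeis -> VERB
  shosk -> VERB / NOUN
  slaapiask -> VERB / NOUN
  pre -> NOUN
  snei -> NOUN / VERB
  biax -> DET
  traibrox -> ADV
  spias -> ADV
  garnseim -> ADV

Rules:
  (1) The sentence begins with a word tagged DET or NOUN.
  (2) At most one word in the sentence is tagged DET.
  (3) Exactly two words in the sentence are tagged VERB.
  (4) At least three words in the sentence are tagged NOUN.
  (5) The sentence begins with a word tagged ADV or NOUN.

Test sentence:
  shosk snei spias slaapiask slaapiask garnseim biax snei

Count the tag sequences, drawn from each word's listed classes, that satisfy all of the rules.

6

Candidates per position — 1:shosk {VERB,NOUN}; 2:snei {NOUN,VERB}; 3:spias {ADV}; 4:slaapiask {VERB,NOUN}; 5:slaapiask {VERB,NOUN}; 6:garnseim {ADV}; 7:biax {DET}; 8:snei {NOUN,VERB}.
There are 32 candidate sequences in total.
Checking each against the rules leaves 6 sequences.
Count = 6.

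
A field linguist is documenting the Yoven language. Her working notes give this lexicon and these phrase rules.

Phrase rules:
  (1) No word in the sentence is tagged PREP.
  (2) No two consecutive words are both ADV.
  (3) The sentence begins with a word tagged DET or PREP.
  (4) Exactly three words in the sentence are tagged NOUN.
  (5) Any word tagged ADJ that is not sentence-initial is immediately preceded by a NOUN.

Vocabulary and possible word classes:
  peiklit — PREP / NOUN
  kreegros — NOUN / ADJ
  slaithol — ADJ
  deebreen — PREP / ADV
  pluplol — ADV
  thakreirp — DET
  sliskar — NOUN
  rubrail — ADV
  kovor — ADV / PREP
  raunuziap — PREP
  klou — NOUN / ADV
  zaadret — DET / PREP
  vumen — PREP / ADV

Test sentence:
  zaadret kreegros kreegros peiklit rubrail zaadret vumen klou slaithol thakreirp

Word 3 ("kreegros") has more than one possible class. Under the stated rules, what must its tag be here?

ADJ

Candidates per position — 1:zaadret {DET,PREP}; 2:kreegros {NOUN,ADJ}; 3:kreegros {NOUN,ADJ}; 4:peiklit {PREP,NOUN}; 5:rubrail {ADV}; 6:zaadret {DET,PREP}; 7:vumen {PREP,ADV}; 8:klou {NOUN,ADV}; 9:slaithol {ADJ}; 10:thakreirp {DET}.
Position 1: tagging it PREP would leave rule 1 unsatisfiable, so it must be DET.
Position 2: tagging it ADJ would leave rule 5 unsatisfiable, so it must be NOUN.
Position 4: tagging it PREP would leave rule 1 unsatisfiable, so it must be NOUN.
Position 6: tagging it PREP would leave rule 1 unsatisfiable, so it must be DET.
Position 7: tagging it PREP would leave rule 1 unsatisfiable, so it must be ADV.
Position 8: tagging it ADV would leave rule 2 unsatisfiable, so it must be NOUN.
Position 3: tagging it NOUN would leave rule 4 unsatisfiable, so it must be ADJ.
So the tagging must be: DET NOUN ADJ NOUN ADV DET ADV NOUN ADJ DET.
Verifying each rule — rule 1 ok; rule 2 ok; rule 3 ok; rule 4 ok; rule 5 ok.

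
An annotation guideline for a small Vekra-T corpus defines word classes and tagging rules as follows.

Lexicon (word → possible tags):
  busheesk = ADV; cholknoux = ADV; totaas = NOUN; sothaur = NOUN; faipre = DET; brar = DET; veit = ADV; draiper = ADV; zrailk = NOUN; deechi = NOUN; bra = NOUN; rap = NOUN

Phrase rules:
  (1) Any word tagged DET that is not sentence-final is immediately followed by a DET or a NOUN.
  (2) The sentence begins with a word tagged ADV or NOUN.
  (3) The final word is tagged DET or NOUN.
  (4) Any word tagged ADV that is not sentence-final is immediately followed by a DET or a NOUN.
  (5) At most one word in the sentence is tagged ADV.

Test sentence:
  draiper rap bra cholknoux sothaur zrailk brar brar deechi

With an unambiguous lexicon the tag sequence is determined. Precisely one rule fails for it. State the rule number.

Fixed tagging: ADV NOUN NOUN ADV NOUN NOUN DET DET NOUN.
Applying the rules: R1 holds, R2 holds, R3 holds, R4 holds, R5 violated.
Only rule 5 fails.

5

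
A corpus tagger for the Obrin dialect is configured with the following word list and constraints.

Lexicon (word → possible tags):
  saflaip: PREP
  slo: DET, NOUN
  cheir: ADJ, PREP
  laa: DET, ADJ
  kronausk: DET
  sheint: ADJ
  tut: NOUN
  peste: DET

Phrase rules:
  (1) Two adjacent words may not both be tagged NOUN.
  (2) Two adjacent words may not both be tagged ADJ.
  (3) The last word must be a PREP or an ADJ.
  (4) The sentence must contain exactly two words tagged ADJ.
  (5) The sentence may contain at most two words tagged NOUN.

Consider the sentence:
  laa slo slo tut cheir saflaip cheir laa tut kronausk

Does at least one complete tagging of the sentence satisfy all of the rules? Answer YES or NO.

NO

Candidates per position — 1:laa {DET,ADJ}; 2:slo {DET,NOUN}; 3:slo {DET,NOUN}; 4:tut {NOUN}; 5:cheir {ADJ,PREP}; 6:saflaip {PREP}; 7:cheir {ADJ,PREP}; 8:laa {DET,ADJ}; 9:tut {NOUN}; 10:kronausk {DET}.
Rule 3 cannot be satisfied by any choice of tags from the lexicon.
So there is no consistent tagging.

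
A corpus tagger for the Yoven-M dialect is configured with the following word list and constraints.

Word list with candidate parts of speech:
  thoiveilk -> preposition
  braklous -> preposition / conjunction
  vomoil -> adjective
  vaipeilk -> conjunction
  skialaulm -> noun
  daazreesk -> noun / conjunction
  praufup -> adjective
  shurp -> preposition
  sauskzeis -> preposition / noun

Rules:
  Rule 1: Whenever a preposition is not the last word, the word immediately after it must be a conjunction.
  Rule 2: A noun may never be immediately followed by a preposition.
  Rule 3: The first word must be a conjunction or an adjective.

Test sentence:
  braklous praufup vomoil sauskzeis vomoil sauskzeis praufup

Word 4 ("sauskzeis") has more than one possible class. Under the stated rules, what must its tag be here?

noun

Candidates per position — 1:braklous {preposition,conjunction}; 2:praufup {adjective}; 3:vomoil {adjective}; 4:sauskzeis {preposition,noun}; 5:vomoil {adjective}; 6:sauskzeis {preposition,noun}; 7:praufup {adjective}.
Word 1 cannot be preposition — rule 1 would then fail for every completion. It is conjunction.
Word 4 cannot be preposition — rule 1 would then fail for every completion. It is noun.
Word 6 cannot be preposition — rule 1 would then fail for every completion. It is noun.
The unique satisfying tagging is: conjunction adjective adjective noun adjective noun adjective.
Rule-by-rule: rule 1 ✓; rule 2 ✓; rule 3 ✓.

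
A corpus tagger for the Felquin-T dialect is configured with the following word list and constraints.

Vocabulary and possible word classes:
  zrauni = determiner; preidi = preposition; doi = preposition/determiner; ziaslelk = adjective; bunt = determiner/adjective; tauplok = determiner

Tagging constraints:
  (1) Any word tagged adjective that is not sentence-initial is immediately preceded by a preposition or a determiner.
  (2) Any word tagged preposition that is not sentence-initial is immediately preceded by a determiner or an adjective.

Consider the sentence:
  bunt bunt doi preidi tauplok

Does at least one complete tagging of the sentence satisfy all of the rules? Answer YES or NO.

YES

Candidates per position — 1:bunt {determiner,adjective}; 2:bunt {determiner,adjective}; 3:doi {preposition,determiner}; 4:preidi {preposition}; 5:tauplok {determiner}.
One satisfying assignment: determiner determiner determiner preposition determiner.
Verifying each rule — rule 1 ✓; rule 2 ✓.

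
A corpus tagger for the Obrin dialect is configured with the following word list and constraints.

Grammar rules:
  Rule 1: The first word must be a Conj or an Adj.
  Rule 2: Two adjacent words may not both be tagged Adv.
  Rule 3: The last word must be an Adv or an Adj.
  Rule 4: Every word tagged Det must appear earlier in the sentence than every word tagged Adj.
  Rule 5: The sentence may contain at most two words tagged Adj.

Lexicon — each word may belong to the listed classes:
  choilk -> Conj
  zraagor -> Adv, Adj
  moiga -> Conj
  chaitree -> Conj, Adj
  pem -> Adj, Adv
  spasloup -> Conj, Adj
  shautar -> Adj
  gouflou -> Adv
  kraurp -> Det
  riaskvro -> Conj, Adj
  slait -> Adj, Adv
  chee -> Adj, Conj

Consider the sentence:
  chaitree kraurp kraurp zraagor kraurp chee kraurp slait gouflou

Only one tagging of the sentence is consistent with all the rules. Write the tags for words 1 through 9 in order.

Conj Det Det Adv Det Conj Det Adj Adv

Candidates per position — 1:chaitree {Conj,Adj}; 2:kraurp {Det}; 3:kraurp {Det}; 4:zraagor {Adv,Adj}; 5:kraurp {Det}; 6:chee {Adj,Conj}; 7:kraurp {Det}; 8:slait {Adj,Adv}; 9:gouflou {Adv}.
Position 1: Adj is ruled out by rule 4; that leaves Conj.
Position 4: Adj is ruled out by rule 4; that leaves Adv.
Position 6: Adj is ruled out by rule 4; that leaves Conj.
Position 8: Adv is ruled out by rule 2; that leaves Adj.
That leaves exactly one tagging: Conj Det Det Adv Det Conj Det Adj Adv.
Check: rule 1 ✓; rule 2 ✓; rule 3 ✓; rule 4 ✓; rule 5 ✓.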